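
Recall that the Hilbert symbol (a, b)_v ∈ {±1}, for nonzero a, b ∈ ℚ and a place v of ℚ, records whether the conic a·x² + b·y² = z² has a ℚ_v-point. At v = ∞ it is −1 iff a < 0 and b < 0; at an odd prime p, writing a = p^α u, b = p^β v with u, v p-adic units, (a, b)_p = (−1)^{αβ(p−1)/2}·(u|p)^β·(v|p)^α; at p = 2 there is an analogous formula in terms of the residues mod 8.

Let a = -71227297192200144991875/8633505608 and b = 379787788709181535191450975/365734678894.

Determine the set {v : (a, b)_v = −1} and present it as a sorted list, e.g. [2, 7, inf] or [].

[2, 11, 31, 37]

Mod squares: a ≡ -56166, b ≡ 1426. Check v ∈ {∞, 2, 3, 5, 7, 11, 13, 17, 19, 23, 31, 37}.
v=13: a=13^-2·(≡6), b=13^-2·(≡12) mod 13; (6|13)=-1, (12|13)=+1; (−1)^{-2·-2·6}·(-1)^-2·(+1)^-2 = +1.
v=5: a=5^4·(≡1), b=5^2·(≡1) mod 5; (1|5)=+1, (1|5)=+1; (−1)^{4·2·2}·(+1)^2·(+1)^4 = +1.
v=3: a=3^7·(≡1), b=3^12·(≡1) mod 3; (1|3)=+1, (1|3)=+1; (−1)^{7·12·1}·(+1)^12·(+1)^7 = +1.
v=11: a=11^5·(≡4), b=11^6·(≡7) mod 11; (4|11)=+1, (7|11)=-1; (−1)^{5·6·5}·(+1)^6·(-1)^5 = -1.
v=17: a=17^2·(≡8), b=17^2·(≡15) mod 17; (8|17)=+1, (15|17)=+1; (−1)^{2·2·8}·(+1)^2·(+1)^2 = +1.
v=23: a=23^1·(≡7), b=23^-1·(≡2) mod 23; (7|23)=-1, (2|23)=+1; (−1)^{1·-1·11}·(-1)^-1·(+1)^1 = +1.
v=7: a=7^-2·(≡1), b=7^0·(≡3) mod 7; (1|7)=+1, (3|7)=-1; (−1)^{-2·0·3}·(+1)^0·(-1)^-2 = +1.
v=31: a=31^2·(≡22), b=31^3·(≡23) mod 31; (22|31)=-1, (23|31)=-1; (−1)^{2·3·15}·(-1)^3·(-1)^2 = -1.
v=37: a=37^3·(≡34), b=37^4·(≡17) mod 37; (34|37)=+1, (17|37)=-1; (−1)^{3·4·18}·(+1)^4·(-1)^3 = -1.
v=19: a=19^-4·(≡9), b=19^-6·(≡7) mod 19; (9|19)=+1, (7|19)=+1; (−1)^{-4·-6·9}·(+1)^-6·(+1)^-4 = +1.
v=2: v_2(a)=-3, v_2(b)=-1; units ≡ 5, 1 (mod 8); ε·ε+αω+βω = 0·0+-3·0+-1·1 ≡ 1  ⇒  (a,b)_2 = -1.
v=∞: -56166 < 0 and 1426 > 0  ⇒  (a,b)_∞ = +1.
|Ram(-56166, 1426)| = 4, even; anisotropic at {2, 11, 31, 37}.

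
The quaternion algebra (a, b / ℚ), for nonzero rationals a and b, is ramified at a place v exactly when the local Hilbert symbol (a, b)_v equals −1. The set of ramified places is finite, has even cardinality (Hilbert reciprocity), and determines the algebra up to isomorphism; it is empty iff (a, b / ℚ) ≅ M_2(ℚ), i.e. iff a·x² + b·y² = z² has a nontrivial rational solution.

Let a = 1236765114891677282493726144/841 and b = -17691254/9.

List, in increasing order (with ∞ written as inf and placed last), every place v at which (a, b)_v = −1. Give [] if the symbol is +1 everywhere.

(a, b) ≡ (16047031, -361046) mod (ℚ^×)²; places V = {2, 3, 7, 11, 13, 17, 19, 23, 29, 37, 41, ∞}.
(a,b)_17: α=1, u≡13; β=1, v≡3 (mod 17); (13|17)=+1, (3|17)=-1; sign (−1)^0·+1^1·-1^1 = -1.
(a,b)_41: α=3, u≡21; β=1, v≡8 (mod 41); (21|41)=+1, (8|41)=+1; sign (−1)^0·+1^1·+1^3 = +1.
(a,b)_13: α=1, u≡7; β=0, v≡12 (mod 13); (7|13)=-1, (12|13)=+1; sign (−1)^0·-1^0·+1^1 = +1.
(a,b)_19: α=2, u≡1; β=0, v≡5 (mod 19); (1|19)=+1, (5|19)=+1; sign (−1)^0·+1^0·+1^2 = +1.
(a,b)_29: α=-2, u≡18; β=0, v≡25 (mod 29); (18|29)=-1, (25|29)=+1; sign (−1)^0·-1^0·+1^-2 = +1.
(a,b)_7: α=7, u≡6; β=3, v≡6 (mod 7); (6|7)=-1, (6|7)=-1; sign (−1)^1·-1^3·-1^7 = -1.
(a,b)_11: α=1, u≡1; β=0, v≡10 (mod 11); (1|11)=+1, (10|11)=-1; sign (−1)^0·+1^0·-1^1 = -1.
(a,b)_∞: sgn(16047031)=+, sgn(-361046)=−, so +1.
(a,b)_3: α=2, u≡1; β=-2, v≡1 (mod 3); (1|3)=+1, (1|3)=+1; sign (−1)^0·+1^-2·+1^2 = +1.
(a,b)_23: α=1, u≡21; β=0, v≡18 (mod 23); (21|23)=-1, (18|23)=+1; sign (−1)^0·-1^0·+1^1 = +1.
(a,b)_37: α=4, u≡35; β=1, v≡1 (mod 37); (35|37)=-1, (1|37)=+1; sign (−1)^0·-1^1·+1^4 = -1.
(a,b)_2: α=6, β=1; u≡7, v≡5 (mod 8); ε(u)ε(v)=1·0, αω(v)=6·1, βω(u)=1·0; sum ≡ 0  ⇒  +1.
|Ram(16047031, -361046)| = 4, even; anisotropic at {7, 11, 17, 37}.

[7, 11, 17, 37]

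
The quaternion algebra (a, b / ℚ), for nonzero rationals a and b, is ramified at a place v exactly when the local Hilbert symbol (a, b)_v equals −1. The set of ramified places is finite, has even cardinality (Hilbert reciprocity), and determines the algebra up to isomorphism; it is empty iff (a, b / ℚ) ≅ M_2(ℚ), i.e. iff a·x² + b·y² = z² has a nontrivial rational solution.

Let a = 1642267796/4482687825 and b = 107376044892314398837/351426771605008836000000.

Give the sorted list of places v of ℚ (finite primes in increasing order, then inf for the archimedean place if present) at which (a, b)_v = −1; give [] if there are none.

(a, b) ≡ (7293, 13) mod (ℚ^×)²; places V = {2, 3, 5, 7, 11, 13, 17, 29, 37, 47, ∞}.
(a,b)_3: α=-5, u≡1; β=-18, v≡1 (mod 3); (1|3)=+1, (1|3)=+1; sign (−1)^0·+1^-18·+1^-5 = +1.
(a,b)_47: α=2, u≡27; β=4, v≡20 (mod 47); (27|47)=+1, (20|47)=-1; sign (−1)^0·+1^4·-1^2 = +1.
(a,b)_11: α=-1, u≡9; β=-2, v≡2 (mod 11); (9|11)=+1, (2|11)=-1; sign (−1)^0·+1^-2·-1^-1 = -1.
(a,b)_2: α=2, β=-8; u≡5, v≡5 (mod 8); ε(u)ε(v)=0·0, αω(v)=2·1, βω(u)=-8·1; sum ≡ 0  ⇒  +1.
(a,b)_29: α=2, u≡10; β=4, v≡7 (mod 29); (10|29)=-1, (7|29)=+1; sign (−1)^0·-1^4·+1^2 = +1.
(a,b)_13: α=1, u≡5; β=3, v≡10 (mod 13); (5|13)=-1, (10|13)=+1; sign (−1)^0·-1^3·+1^1 = -1.
(a,b)_7: α=-2, u≡3; β=2, v≡5 (mod 7); (3|7)=-1, (5|7)=-1; sign (−1)^0·-1^2·-1^-2 = +1.
(a,b)_∞: sgn(7293)=+, sgn(13)=+, so +1.
(a,b)_17: α=1, u≡13; β=2, v≡13 (mod 17); (13|17)=+1, (13|17)=+1; sign (−1)^0·+1^2·+1^1 = +1.
(a,b)_37: α=-2, u≡33; β=-4, v≡15 (mod 37); (33|37)=+1, (15|37)=-1; sign (−1)^0·+1^-4·-1^-2 = +1.
(a,b)_5: α=-2, u≡2; β=-6, v≡3 (mod 5); (2|5)=-1, (3|5)=-1; sign (−1)^0·-1^-6·-1^-2 = +1.
(7293, 13 / ℚ) ramifies at {11, 13}: a division algebra.

[11, 13]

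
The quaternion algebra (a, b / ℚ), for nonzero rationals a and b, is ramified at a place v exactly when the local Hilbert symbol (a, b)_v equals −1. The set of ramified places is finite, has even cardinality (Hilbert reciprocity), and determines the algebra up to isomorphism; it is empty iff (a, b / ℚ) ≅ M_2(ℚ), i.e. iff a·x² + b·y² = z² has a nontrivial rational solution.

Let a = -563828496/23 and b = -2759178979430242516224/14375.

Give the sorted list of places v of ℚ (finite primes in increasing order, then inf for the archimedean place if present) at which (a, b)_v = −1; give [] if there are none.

(a, b) ≡ (-16540887, -13547) mod (ℚ^×)²; places V = {2, 3, 5, 7, 11, 17, 19, 23, 31, 37, ∞}.
(a,b)_2: α=4, β=8; u≡1, v≡5 (mod 8); ε(u)ε(v)=0·0, αω(v)=4·1, βω(u)=8·0; sum ≡ 0  ⇒  +1.
(a,b)_11: α=1, u≡4; β=2, v≡4 (mod 11); (4|11)=+1, (4|11)=+1; sign (−1)^0·+1^2·+1^1 = +1.
(a,b)_17: α=0, u≡11; β=2, v≡4 (mod 17); (11|17)=-1, (4|17)=+1; sign (−1)^0·-1^2·+1^0 = +1.
(a,b)_19: α=1, u≡1; β=3, v≡1 (mod 19); (1|19)=+1, (1|19)=+1; sign (−1)^1·+1^3·+1^1 = -1.
(a,b)_23: α=-1, u≡13; β=-1, v≡16 (mod 23); (13|23)=+1, (16|23)=+1; sign (−1)^1·+1^-1·+1^-1 = -1.
(a,b)_∞: sgn(-16540887)=−, sgn(-13547)=−, so -1.
(a,b)_7: α=2, u≡4; β=6, v≡5 (mod 7); (4|7)=+1, (5|7)=-1; sign (−1)^0·+1^6·-1^2 = +1.
(a,b)_5: α=0, u≡3; β=-4, v≡2 (mod 5); (3|5)=-1, (2|5)=-1; sign (−1)^0·-1^-4·-1^0 = +1.
(a,b)_3: α=1, u≡2; β=2, v≡1 (mod 3); (2|3)=-1, (1|3)=+1; sign (−1)^0·-1^2·+1^1 = +1.
(a,b)_37: α=1, u≡6; β=2, v≡6 (mod 37); (6|37)=-1, (6|37)=-1; sign (−1)^0·-1^2·-1^1 = -1.
(a,b)_31: α=1, u≡24; β=1, v≡9 (mod 31); (24|31)=-1, (9|31)=+1; sign (−1)^1·-1^1·+1^1 = +1.
Ram(-16540887, -13547) = {19, 23, 37, ∞}; no ℚ_19-point on the conic.

[19, 23, 37, inf]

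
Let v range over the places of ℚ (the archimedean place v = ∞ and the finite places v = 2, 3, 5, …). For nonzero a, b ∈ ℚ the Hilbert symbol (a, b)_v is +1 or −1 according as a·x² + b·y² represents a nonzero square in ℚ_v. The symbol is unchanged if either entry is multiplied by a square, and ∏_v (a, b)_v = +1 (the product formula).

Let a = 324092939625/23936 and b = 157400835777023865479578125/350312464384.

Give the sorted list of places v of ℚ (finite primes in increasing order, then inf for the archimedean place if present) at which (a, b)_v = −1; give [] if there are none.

[2, 5, 7, 13]

Mod squares: a ≡ 3913910, b ≡ 2093. Check v ∈ {∞, 2, 3, 5, 7, 11, 13, 17, 23, 53}.
v=23: a=23^1·(≡4), b=23^3·(≡7) mod 23; (4|23)=+1, (7|23)=-1; (−1)^{1·3·11}·(+1)^3·(-1)^1 = +1.
v=∞: 3913910 > 0 and 2093 > 0  ⇒  (a,b)_∞ = +1.
v=3: a=3^2·(≡2), b=3^4·(≡2) mod 3; (2|3)=-1, (2|3)=-1; (−1)^{2·4·1}·(-1)^4·(-1)^2 = +1.
v=7: a=7^3·(≡5), b=7^7·(≡3) mod 7; (5|7)=-1, (3|7)=-1; (−1)^{3·7·3}·(-1)^7·(-1)^3 = -1.
v=13: a=13^1·(≡4), b=13^1·(≡6) mod 13; (4|13)=+1, (6|13)=-1; (−1)^{1·1·6}·(+1)^1·(-1)^1 = -1.
v=17: a=17^-1·(≡16), b=17^-4·(≡9) mod 17; (16|17)=+1, (9|17)=+1; (−1)^{-1·-4·8}·(+1)^-4·(+1)^-1 = +1.
v=11: a=11^-1·(≡9), b=11^2·(≡4) mod 11; (9|11)=+1, (4|11)=+1; (−1)^{-1·2·5}·(+1)^2·(+1)^-1 = +1.
v=2: v_2(a)=-7, v_2(b)=-22; units ≡ 3, 5 (mod 8); ε·ε+αω+βω = 1·0+-7·1+-22·1 ≡ 1  ⇒  (a,b)_2 = -1.
v=5: a=5^3·(≡2), b=5^6·(≡2) mod 5; (2|5)=-1, (2|5)=-1; (−1)^{3·6·2}·(-1)^6·(-1)^3 = -1.
v=53: a=53^2·(≡20), b=53^4·(≡12) mod 53; (20|53)=-1, (12|53)=-1; (−1)^{2·4·26}·(-1)^4·(-1)^2 = +1.
Ram(3913910, 2093) = {2, 5, 7, 13}; no ℚ_2-point on the conic.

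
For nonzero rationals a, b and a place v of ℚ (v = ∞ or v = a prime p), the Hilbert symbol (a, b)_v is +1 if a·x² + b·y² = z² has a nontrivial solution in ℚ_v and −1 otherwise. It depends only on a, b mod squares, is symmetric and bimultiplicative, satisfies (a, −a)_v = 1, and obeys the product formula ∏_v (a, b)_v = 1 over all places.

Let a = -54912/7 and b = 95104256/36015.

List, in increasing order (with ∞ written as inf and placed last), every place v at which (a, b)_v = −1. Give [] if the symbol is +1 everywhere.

Mod squares: a ≡ -6006, b ≡ 3315. Check v ∈ {∞, 2, 3, 5, 7, 11, 13, 17, 41}.
v=3: a=3^1·(≡2), b=3^-1·(≡1) mod 3; (2|3)=-1, (1|3)=+1; (−1)^{1·-1·1}·(-1)^-1·(+1)^1 = +1.
v=41: a=41^0·(≡4), b=41^2·(≡7) mod 41; (4|41)=+1, (7|41)=-1; (−1)^{0·2·20}·(+1)^2·(-1)^0 = +1.
v=∞: -6006 < 0 and 3315 > 0  ⇒  (a,b)_∞ = +1.
v=17: a=17^0·(≡7), b=17^1·(≡16) mod 17; (7|17)=-1, (16|17)=+1; (−1)^{0·1·8}·(-1)^1·(+1)^0 = -1.
v=7: a=7^-1·(≡3), b=7^-4·(≡2) mod 7; (3|7)=-1, (2|7)=+1; (−1)^{-1·-4·3}·(-1)^-4·(+1)^-1 = +1.
v=5: a=5^0·(≡4), b=5^-1·(≡2) mod 5; (4|5)=+1, (2|5)=-1; (−1)^{0·-1·2}·(+1)^-1·(-1)^0 = +1.
v=13: a=13^1·(≡2), b=13^1·(≡8) mod 13; (2|13)=-1, (8|13)=-1; (−1)^{1·1·6}·(-1)^1·(-1)^1 = +1.
v=2: v_2(a)=7, v_2(b)=8; units ≡ 5, 3 (mod 8); ε·ε+αω+βω = 0·1+7·1+8·1 ≡ 1  ⇒  (a,b)_2 = -1.
v=11: a=11^1·(≡5), b=11^0·(≡5) mod 11; (5|11)=+1, (5|11)=+1; (−1)^{1·0·5}·(+1)^0·(+1)^1 = +1.
|Ram(-6006, 3315)| = 2, even; anisotropic at {2, 17}.

[2, 17]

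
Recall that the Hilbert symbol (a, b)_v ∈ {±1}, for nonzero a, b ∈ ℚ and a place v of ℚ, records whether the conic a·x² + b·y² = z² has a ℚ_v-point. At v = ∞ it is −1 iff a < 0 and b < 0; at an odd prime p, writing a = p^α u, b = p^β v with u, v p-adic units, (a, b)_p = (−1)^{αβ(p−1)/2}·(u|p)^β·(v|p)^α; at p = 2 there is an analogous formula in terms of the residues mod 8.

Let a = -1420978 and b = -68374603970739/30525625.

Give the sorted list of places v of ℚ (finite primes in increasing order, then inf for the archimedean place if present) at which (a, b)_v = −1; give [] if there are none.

[2, 11, 43, inf]

Mod squares: a ≡ -1420978, b ≡ -451. Check v ∈ {∞, 2, 3, 5, 11, 13, 17, 19, 23, 31, 41, 43}.
v=43: a=43^1·(≡21), b=43^0·(≡8) mod 43; (21|43)=+1, (8|43)=-1; (−1)^{1·0·21}·(+1)^0·(-1)^1 = -1.
v=17: a=17^0·(≡1), b=17^-2·(≡2) mod 17; (1|17)=+1, (2|17)=+1; (−1)^{0·-2·8}·(+1)^-2·(+1)^0 = +1.
v=23: a=23^0·(≡8), b=23^2·(≡16) mod 23; (8|23)=+1, (16|23)=+1; (−1)^{0·2·11}·(+1)^2·(+1)^0 = +1.
v=∞: -1420978 < 0 and -451 < 0  ⇒  (a,b)_∞ = -1.
v=31: a=31^1·(≡11), b=31^0·(≡14) mod 31; (11|31)=-1, (14|31)=+1; (−1)^{1·0·15}·(-1)^0·(+1)^1 = +1.
v=13: a=13^1·(≡11), b=13^-2·(≡4) mod 13; (11|13)=-1, (4|13)=+1; (−1)^{1·-2·6}·(-1)^-2·(+1)^1 = +1.
v=5: a=5^0·(≡2), b=5^-4·(≡1) mod 5; (2|5)=-1, (1|5)=+1; (−1)^{0·-4·2}·(-1)^-4·(+1)^0 = +1.
v=41: a=41^1·(≡28), b=41^1·(≡30) mod 41; (28|41)=-1, (30|41)=-1; (−1)^{1·1·20}·(-1)^1·(-1)^1 = +1.
v=19: a=19^0·(≡13), b=19^2·(≡1) mod 19; (13|19)=-1, (1|19)=+1; (−1)^{0·2·9}·(-1)^2·(+1)^0 = +1.
v=3: a=3^0·(≡2), b=3^8·(≡2) mod 3; (2|3)=-1, (2|3)=-1; (−1)^{0·8·1}·(-1)^8·(-1)^0 = +1.
v=11: a=11^0·(≡2), b=11^3·(≡4) mod 11; (2|11)=-1, (4|11)=+1; (−1)^{0·3·5}·(-1)^3·(+1)^0 = -1.
v=2: v_2(a)=1, v_2(b)=0; units ≡ 7, 5 (mod 8); ε·ε+αω+βω = 1·0+1·1+0·0 ≡ 1  ⇒  (a,b)_2 = -1.
|Ram(-1420978, -451)| = 4, even; anisotropic at {2, 11, 43, ∞}.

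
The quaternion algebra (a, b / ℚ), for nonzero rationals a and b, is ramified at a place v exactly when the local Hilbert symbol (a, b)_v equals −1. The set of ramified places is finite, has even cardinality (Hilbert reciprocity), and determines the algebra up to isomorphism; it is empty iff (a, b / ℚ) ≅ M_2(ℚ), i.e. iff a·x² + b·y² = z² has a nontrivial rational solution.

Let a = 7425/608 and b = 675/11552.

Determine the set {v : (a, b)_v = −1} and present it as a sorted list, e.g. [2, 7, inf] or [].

Mod squares: a ≡ 1254, b ≡ 6. Check v ∈ {∞, 2, 3, 5, 11, 19}.
v=3: a=3^3·(≡1), b=3^3·(≡2) mod 3; (1|3)=+1, (2|3)=-1; (−1)^{3·3·1}·(+1)^3·(-1)^3 = +1.
v=5: a=5^2·(≡4), b=5^2·(≡1) mod 5; (4|5)=+1, (1|5)=+1; (−1)^{2·2·2}·(+1)^2·(+1)^2 = +1.
v=11: a=11^1·(≡5), b=11^0·(≡2) mod 11; (5|11)=+1, (2|11)=-1; (−1)^{1·0·5}·(+1)^0·(-1)^1 = -1.
v=19: a=19^-1·(≡7), b=19^-2·(≡11) mod 19; (7|19)=+1, (11|19)=+1; (−1)^{-1·-2·9}·(+1)^-2·(+1)^-1 = +1.
v=∞: 1254 > 0 and 6 > 0  ⇒  (a,b)_∞ = +1.
v=2: v_2(a)=-5, v_2(b)=-5; units ≡ 3, 3 (mod 8); ε·ε+αω+βω = 1·1+-5·1+-5·1 ≡ 1  ⇒  (a,b)_2 = -1.
(1254, 6 / ℚ) ramifies at {2, 11}: a division algebra.

[2, 11]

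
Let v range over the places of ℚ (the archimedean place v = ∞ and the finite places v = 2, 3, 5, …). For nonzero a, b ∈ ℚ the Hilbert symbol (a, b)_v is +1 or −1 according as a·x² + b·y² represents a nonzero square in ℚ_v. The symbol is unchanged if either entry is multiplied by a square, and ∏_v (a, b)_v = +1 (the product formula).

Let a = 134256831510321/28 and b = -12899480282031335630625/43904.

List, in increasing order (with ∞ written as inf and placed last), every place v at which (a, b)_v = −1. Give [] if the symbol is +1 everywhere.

[13, 19, 23, 29]

Mod squares: a ≡ 39767, b ≡ -3763214. Check v ∈ {∞, 2, 3, 5, 7, 13, 19, 23, 29, 31}.
v=5: a=5^0·(≡2), b=5^4·(≡4) mod 5; (2|5)=-1, (4|5)=+1; (−1)^{0·4·2}·(-1)^4·(+1)^0 = +1.
v=7: a=7^-1·(≡4), b=7^-3·(≡3) mod 7; (4|7)=+1, (3|7)=-1; (−1)^{-1·-3·3}·(+1)^-3·(-1)^-1 = +1.
v=23: a=23^1·(≡3), b=23^1·(≡9) mod 23; (3|23)=+1, (9|23)=+1; (−1)^{1·1·11}·(+1)^1·(+1)^1 = -1.
v=∞: 39767 > 0 and -3763214 < 0  ⇒  (a,b)_∞ = +1.
v=31: a=31^2·(≡18), b=31^3·(≡5) mod 31; (18|31)=+1, (5|31)=+1; (−1)^{2·3·15}·(+1)^3·(+1)^2 = +1.
v=3: a=3^4·(≡2), b=3^6·(≡1) mod 3; (2|3)=-1, (1|3)=+1; (−1)^{4·6·1}·(-1)^6·(+1)^4 = +1.
v=19: a=19^3·(≡14), b=19^4·(≡3) mod 19; (14|19)=-1, (3|19)=-1; (−1)^{3·4·9}·(-1)^4·(-1)^3 = -1.
v=13: a=13^1·(≡12), b=13^1·(≡7) mod 13; (12|13)=+1, (7|13)=-1; (−1)^{1·1·6}·(+1)^1·(-1)^1 = -1.
v=29: a=29^2·(≡21), b=29^3·(≡22) mod 29; (21|29)=-1, (22|29)=+1; (−1)^{2·3·14}·(-1)^3·(+1)^2 = -1.
v=2: v_2(a)=-2, v_2(b)=-7; units ≡ 7, 1 (mod 8); ε·ε+αω+βω = 1·0+-2·0+-7·0 ≡ 0  ⇒  (a,b)_2 = +1.
|Ram(39767, -3763214)| = 4, even; anisotropic at {13, 19, 23, 29}.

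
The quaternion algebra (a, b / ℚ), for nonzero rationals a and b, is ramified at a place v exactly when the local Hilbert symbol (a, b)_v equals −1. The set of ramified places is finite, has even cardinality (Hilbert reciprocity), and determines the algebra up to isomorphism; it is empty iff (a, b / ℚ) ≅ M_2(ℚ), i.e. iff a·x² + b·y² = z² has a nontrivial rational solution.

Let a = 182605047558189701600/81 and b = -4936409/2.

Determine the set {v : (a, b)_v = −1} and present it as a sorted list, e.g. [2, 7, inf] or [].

Mod squares: a ≡ 18734, b ≡ -34162. Check v ∈ {∞, 2, 3, 5, 17, 19, 29, 31}.
v=31: a=31^2·(≡5), b=31^1·(≡4) mod 31; (5|31)=+1, (4|31)=+1; (−1)^{2·1·15}·(+1)^1·(+1)^2 = +1.
v=∞: 18734 > 0 and -34162 < 0  ⇒  (a,b)_∞ = +1.
v=19: a=19^3·(≡9), b=19^1·(≡7) mod 19; (9|19)=+1, (7|19)=+1; (−1)^{3·1·9}·(+1)^1·(+1)^3 = -1.
v=2: v_2(a)=5, v_2(b)=-1; units ≡ 7, 7 (mod 8); ε·ε+αω+βω = 1·1+5·0+-1·0 ≡ 1  ⇒  (a,b)_2 = -1.
v=17: a=17^5·(≡6), b=17^2·(≡2) mod 17; (6|17)=-1, (2|17)=+1; (−1)^{5·2·8}·(-1)^2·(+1)^5 = +1.
v=29: a=29^3·(≡10), b=29^1·(≡19) mod 29; (10|29)=-1, (19|29)=-1; (−1)^{3·1·14}·(-1)^1·(-1)^3 = +1.
v=3: a=3^-4·(≡2), b=3^0·(≡2) mod 3; (2|3)=-1, (2|3)=-1; (−1)^{-4·0·1}·(-1)^0·(-1)^-4 = +1.
v=5: a=5^2·(≡4), b=5^0·(≡3) mod 5; (4|5)=+1, (3|5)=-1; (−1)^{2·0·2}·(+1)^0·(-1)^2 = +1.
Ram(18734, -34162) = {2, 19}; no ℚ_2-point on the conic.

[2, 19]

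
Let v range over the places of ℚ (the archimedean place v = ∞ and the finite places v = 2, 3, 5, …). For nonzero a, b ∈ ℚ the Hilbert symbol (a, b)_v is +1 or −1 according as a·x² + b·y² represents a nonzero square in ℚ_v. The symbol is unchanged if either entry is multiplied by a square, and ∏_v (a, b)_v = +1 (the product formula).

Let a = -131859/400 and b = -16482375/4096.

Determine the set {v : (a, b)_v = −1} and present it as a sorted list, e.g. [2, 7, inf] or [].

Mod squares: a ≡ -299, b ≡ -1495. Check v ∈ {∞, 2, 3, 5, 7, 13, 23}.
v=23: a=23^1·(≡7), b=23^1·(≡16) mod 23; (7|23)=-1, (16|23)=+1; (−1)^{1·1·11}·(-1)^1·(+1)^1 = +1.
v=13: a=13^1·(≡1), b=13^1·(≡2) mod 13; (1|13)=+1, (2|13)=-1; (−1)^{1·1·6}·(+1)^1·(-1)^1 = -1.
v=3: a=3^2·(≡1), b=3^2·(≡2) mod 3; (1|3)=+1, (2|3)=-1; (−1)^{2·2·1}·(+1)^2·(-1)^2 = +1.
v=5: a=5^-2·(≡1), b=5^3·(≡1) mod 5; (1|5)=+1, (1|5)=+1; (−1)^{-2·3·2}·(+1)^3·(+1)^-2 = +1.
v=2: v_2(a)=-4, v_2(b)=-12; units ≡ 5, 1 (mod 8); ε·ε+αω+βω = 0·0+-4·0+-12·1 ≡ 0  ⇒  (a,b)_2 = +1.
v=∞: -299 < 0 and -1495 < 0  ⇒  (a,b)_∞ = -1.
v=7: a=7^2·(≡4), b=7^2·(≡3) mod 7; (4|7)=+1, (3|7)=-1; (−1)^{2·2·3}·(+1)^2·(-1)^2 = +1.
Ram(-299, -1495) = {13, ∞}; no ℚ_13-point on the conic.

[13, inf]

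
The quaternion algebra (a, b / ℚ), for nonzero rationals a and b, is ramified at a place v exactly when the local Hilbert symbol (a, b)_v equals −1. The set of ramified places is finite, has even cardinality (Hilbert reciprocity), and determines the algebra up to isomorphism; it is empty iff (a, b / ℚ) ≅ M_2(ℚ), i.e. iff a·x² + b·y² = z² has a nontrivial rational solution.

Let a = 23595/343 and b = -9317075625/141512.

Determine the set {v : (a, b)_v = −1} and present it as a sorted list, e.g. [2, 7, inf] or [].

[2, 5, 7, 13]

(a, b) ≡ (1365, -2) mod (ℚ^×)²; places V = {2, 3, 5, 7, 11, 13, 19, ∞}.
(a,b)_11: α=2, u≡4; β=2, v≡3 (mod 11); (4|11)=+1, (3|11)=+1; sign (−1)^0·+1^2·+1^2 = +1.
(a,b)_13: α=1, u≡12; β=2, v≡5 (mod 13); (12|13)=+1, (5|13)=-1; sign (−1)^0·+1^2·-1^1 = -1.
(a,b)_2: α=0, β=-3; u≡5, v≡7 (mod 8); ε(u)ε(v)=0·1, αω(v)=0·0, βω(u)=-3·1; sum ≡ 1  ⇒  -1.
(a,b)_5: α=1, u≡3; β=4, v≡2 (mod 5); (3|5)=-1, (2|5)=-1; sign (−1)^0·-1^4·-1^1 = -1.
(a,b)_7: α=-3, u≡5; β=-2, v≡6 (mod 7); (5|7)=-1, (6|7)=-1; sign (−1)^0·-1^-2·-1^-3 = -1.
(a,b)_19: α=0, u≡16; β=-2, v≡9 (mod 19); (16|19)=+1, (9|19)=+1; sign (−1)^0·+1^-2·+1^0 = +1.
(a,b)_3: α=1, u≡2; β=6, v≡1 (mod 3); (2|3)=-1, (1|3)=+1; sign (−1)^0·-1^6·+1^1 = +1.
(a,b)_∞: sgn(1365)=+, sgn(-2)=−, so +1.
Ram(1365, -2) = {2, 5, 7, 13}; no ℚ_2-point on the conic.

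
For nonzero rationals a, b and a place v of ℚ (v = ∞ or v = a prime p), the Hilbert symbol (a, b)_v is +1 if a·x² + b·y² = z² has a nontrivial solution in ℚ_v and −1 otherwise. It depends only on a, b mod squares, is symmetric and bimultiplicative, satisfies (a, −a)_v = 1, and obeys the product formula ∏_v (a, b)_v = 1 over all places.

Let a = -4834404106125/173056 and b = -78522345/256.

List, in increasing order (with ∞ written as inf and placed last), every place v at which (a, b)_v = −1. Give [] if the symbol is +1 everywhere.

[2, 3, 11, inf]

(a, b) ≡ (-2805, -72105) mod (ℚ^×)²; places V = {2, 3, 5, 11, 13, 17, 19, 23, ∞}.
(a,b)_23: α=2, u≡13; β=1, v≡12 (mod 23); (13|23)=+1, (12|23)=+1; sign (−1)^0·+1^1·+1^2 = +1.
(a,b)_∞: sgn(-2805)=−, sgn(-72105)=−, so -1.
(a,b)_17: α=1, u≡3; β=0, v≡9 (mod 17); (3|17)=-1, (9|17)=+1; sign (−1)^0·-1^0·+1^1 = +1.
(a,b)_2: α=-10, β=-8; u≡3, v≡7 (mod 8); ε(u)ε(v)=1·1, αω(v)=-10·0, βω(u)=-8·1; sum ≡ 1  ⇒  -1.
(a,b)_19: α=4, u≡16; β=1, v≡16 (mod 19); (16|19)=+1, (16|19)=+1; sign (−1)^0·+1^1·+1^4 = +1.
(a,b)_3: α=1, u≡1; β=3, v≡1 (mod 3); (1|3)=+1, (1|3)=+1; sign (−1)^1·+1^3·+1^1 = -1.
(a,b)_13: α=-2, u≡3; β=0, v≡11 (mod 13); (3|13)=+1, (11|13)=-1; sign (−1)^0·+1^0·-1^-2 = +1.
(a,b)_5: α=3, u≡1; β=1, v≡1 (mod 5); (1|5)=+1, (1|5)=+1; sign (−1)^0·+1^1·+1^3 = +1.
(a,b)_11: α=1, u≡5; β=3, v≡3 (mod 11); (5|11)=+1, (3|11)=+1; sign (−1)^1·+1^3·+1^1 = -1.
(-2805, -72105 / ℚ) ramifies at {2, 3, 11, ∞}: a division algebra.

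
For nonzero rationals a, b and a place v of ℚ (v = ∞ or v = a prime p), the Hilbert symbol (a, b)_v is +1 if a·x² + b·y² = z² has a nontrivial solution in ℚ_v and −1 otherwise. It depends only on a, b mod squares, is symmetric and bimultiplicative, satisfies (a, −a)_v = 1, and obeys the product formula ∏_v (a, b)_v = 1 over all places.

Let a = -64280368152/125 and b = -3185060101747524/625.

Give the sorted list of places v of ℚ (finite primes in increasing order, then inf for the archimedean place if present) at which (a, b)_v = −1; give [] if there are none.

Mod squares: a ≡ -110, b ≡ -1001. Check v ∈ {∞, 2, 3, 5, 7, 11, 13}.
v=2: v_2(a)=3, v_2(b)=2; units ≡ 1, 7 (mod 8); ε·ε+αω+βω = 0·1+3·0+2·0 ≡ 0  ⇒  (a,b)_2 = +1.
v=7: a=7^2·(≡1), b=7^3·(≡1) mod 7; (1|7)=+1, (1|7)=+1; (−1)^{2·3·3}·(+1)^3·(+1)^2 = +1.
v=11: a=11^3·(≡1), b=11^5·(≡6) mod 11; (1|11)=+1, (6|11)=-1; (−1)^{3·5·5}·(+1)^5·(-1)^3 = +1.
v=5: a=5^-3·(≡3), b=5^-4·(≡1) mod 5; (3|5)=-1, (1|5)=+1; (−1)^{-3·-4·2}·(-1)^-4·(+1)^-3 = +1.
v=∞: -110 < 0 and -1001 < 0  ⇒  (a,b)_∞ = -1.
v=3: a=3^6·(≡1), b=3^8·(≡1) mod 3; (1|3)=+1, (1|3)=+1; (−1)^{6·8·1}·(+1)^8·(+1)^6 = +1.
v=13: a=13^2·(≡2), b=13^3·(≡1) mod 13; (2|13)=-1, (1|13)=+1; (−1)^{2·3·6}·(-1)^3·(+1)^2 = -1.
Ram(-110, -1001) = {13, ∞}; no ℚ_13-point on the conic.

[13, inf]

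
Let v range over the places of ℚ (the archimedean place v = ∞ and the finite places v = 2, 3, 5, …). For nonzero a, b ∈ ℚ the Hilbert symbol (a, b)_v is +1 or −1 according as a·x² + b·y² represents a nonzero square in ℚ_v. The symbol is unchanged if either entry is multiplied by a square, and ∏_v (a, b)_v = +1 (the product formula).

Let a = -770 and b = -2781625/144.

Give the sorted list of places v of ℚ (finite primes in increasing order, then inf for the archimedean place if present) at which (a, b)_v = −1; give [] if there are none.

(a, b) ≡ (-770, -385) mod (ℚ^×)²; places V = {2, 3, 5, 7, 11, 17, ∞}.
(a,b)_11: α=1, u≡7; β=1, v≡4 (mod 11); (7|11)=-1, (4|11)=+1; sign (−1)^1·-1^1·+1^1 = +1.
(a,b)_∞: sgn(-770)=−, sgn(-385)=−, so -1.
(a,b)_7: α=1, u≡2; β=1, v≡2 (mod 7); (2|7)=+1, (2|7)=+1; sign (−1)^1·+1^1·+1^1 = -1.
(a,b)_5: α=1, u≡1; β=3, v≡3 (mod 5); (1|5)=+1, (3|5)=-1; sign (−1)^0·+1^3·-1^1 = -1.
(a,b)_2: α=1, β=-4; u≡7, v≡7 (mod 8); ε(u)ε(v)=1·1, αω(v)=1·0, βω(u)=-4·0; sum ≡ 1  ⇒  -1.
(a,b)_17: α=0, u≡12; β=2, v≡6 (mod 17); (12|17)=-1, (6|17)=-1; sign (−1)^0·-1^2·-1^0 = +1.
(a,b)_3: α=0, u≡1; β=-2, v≡2 (mod 3); (1|3)=+1, (2|3)=-1; sign (−1)^0·+1^-2·-1^0 = +1.
Ram(-770, -385) = {2, 5, 7, ∞}; no ℚ_2-point on the conic.

[2, 5, 7, inf]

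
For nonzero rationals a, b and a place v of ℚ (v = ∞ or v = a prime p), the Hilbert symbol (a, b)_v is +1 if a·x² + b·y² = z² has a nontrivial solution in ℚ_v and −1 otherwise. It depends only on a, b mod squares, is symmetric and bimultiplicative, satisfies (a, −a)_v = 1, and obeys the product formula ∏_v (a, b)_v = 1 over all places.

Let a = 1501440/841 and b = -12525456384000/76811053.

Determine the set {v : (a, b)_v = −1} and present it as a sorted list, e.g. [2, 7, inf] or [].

(a, b) ≡ (5865, -42450870) mod (ℚ^×)²; places V = {2, 3, 5, 7, 11, 17, 19, 23, 29, 47, ∞}.
(a,b)_5: α=1, u≡3; β=3, v≡1 (mod 5); (3|5)=-1, (1|5)=+1; sign (−1)^0·-1^3·+1^1 = -1.
(a,b)_17: α=1, u≡7; β=1, v≡11 (mod 17); (7|17)=-1, (11|17)=-1; sign (−1)^0·-1^1·-1^1 = +1.
(a,b)_∞: sgn(5865)=+, sgn(-42450870)=−, so +1.
(a,b)_2: α=8, β=13; u≡1, v≡5 (mod 8); ε(u)ε(v)=0·0, αω(v)=8·1, βω(u)=13·0; sum ≡ 0  ⇒  +1.
(a,b)_47: α=0, u≡42; β=1, v≡1 (mod 47); (42|47)=+1, (1|47)=+1; sign (−1)^0·+1^1·+1^0 = +1.
(a,b)_19: α=0, u≡12; β=-2, v≡15 (mod 19); (12|19)=-1, (15|19)=-1; sign (−1)^0·-1^-2·-1^0 = +1.
(a,b)_7: α=0, u≡3; β=1, v≡5 (mod 7); (3|7)=-1, (5|7)=-1; sign (−1)^0·-1^1·-1^0 = -1.
(a,b)_23: α=1, u≡4; β=-1, v≡19 (mod 23); (4|23)=+1, (19|23)=-1; sign (−1)^1·+1^-1·-1^1 = +1.
(a,b)_3: α=1, u≡2; β=7, v≡2 (mod 3); (2|3)=-1, (2|3)=-1; sign (−1)^1·-1^7·-1^1 = -1.
(a,b)_11: α=0, u≡10; β=-1, v≡1 (mod 11); (10|11)=-1, (1|11)=+1; sign (−1)^0·-1^-1·+1^0 = -1.
(a,b)_29: α=-2, u≡23; β=-2, v≡11 (mod 29); (23|29)=+1, (11|29)=-1; sign (−1)^0·+1^-2·-1^-2 = +1.
|Ram(5865, -42450870)| = 4, even; anisotropic at {3, 5, 7, 11}.

[3, 5, 7, 11]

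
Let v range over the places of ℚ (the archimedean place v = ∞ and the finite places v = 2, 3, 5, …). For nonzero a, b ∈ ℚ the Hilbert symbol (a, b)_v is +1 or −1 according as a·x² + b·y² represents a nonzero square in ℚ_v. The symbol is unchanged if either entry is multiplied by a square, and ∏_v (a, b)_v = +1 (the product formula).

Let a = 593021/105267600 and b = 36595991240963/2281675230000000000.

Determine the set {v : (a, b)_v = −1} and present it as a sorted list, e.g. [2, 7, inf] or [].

[3, 29]

Mod squares: a ≡ 29, b ≡ 609. Check v ∈ {∞, 2, 3, 5, 7, 11, 13, 17, 19, 29}.
v=17: a=17^0·(≡6), b=17^-2·(≡14) mod 17; (6|17)=-1, (14|17)=-1; (−1)^{0·-2·8}·(-1)^-2·(-1)^0 = +1.
v=13: a=13^2·(≡10), b=13^0·(≡5) mod 13; (10|13)=+1, (5|13)=-1; (−1)^{2·0·6}·(+1)^0·(-1)^2 = +1.
v=11: a=11^2·(≡8), b=11^8·(≡3) mod 11; (8|11)=-1, (3|11)=+1; (−1)^{2·8·5}·(-1)^8·(+1)^2 = +1.
v=7: a=7^0·(≡4), b=7^1·(≡6) mod 7; (4|7)=+1, (6|7)=-1; (−1)^{0·1·3}·(+1)^1·(-1)^0 = +1.
v=3: a=3^-6·(≡2), b=3^-7·(≡2) mod 3; (2|3)=-1, (2|3)=-1; (−1)^{-6·-7·1}·(-1)^-7·(-1)^-6 = -1.
v=19: a=19^-2·(≡18), b=19^-2·(≡5) mod 19; (18|19)=-1, (5|19)=+1; (−1)^{-2·-2·9}·(-1)^-2·(+1)^-2 = +1.
v=2: v_2(a)=-4, v_2(b)=-10; units ≡ 5, 1 (mod 8); ε·ε+αω+βω = 0·0+-4·0+-10·1 ≡ 0  ⇒  (a,b)_2 = +1.
v=∞: 29 > 0 and 609 > 0  ⇒  (a,b)_∞ = +1.
v=29: a=29^1·(≡13), b=29^3·(≡15) mod 29; (13|29)=+1, (15|29)=-1; (−1)^{1·3·14}·(+1)^3·(-1)^1 = -1.
v=5: a=5^-2·(≡4), b=5^-10·(≡4) mod 5; (4|5)=+1, (4|5)=+1; (−1)^{-2·-10·2}·(+1)^-10·(+1)^-2 = +1.
(29, 609 / ℚ) ramifies at {3, 29}: a division algebra.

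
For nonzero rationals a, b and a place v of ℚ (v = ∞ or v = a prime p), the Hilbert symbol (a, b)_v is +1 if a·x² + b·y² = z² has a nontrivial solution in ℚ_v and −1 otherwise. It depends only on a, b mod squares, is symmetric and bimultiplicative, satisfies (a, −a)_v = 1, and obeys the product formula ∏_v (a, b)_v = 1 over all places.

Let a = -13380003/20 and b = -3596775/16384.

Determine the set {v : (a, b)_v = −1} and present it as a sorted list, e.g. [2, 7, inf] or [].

[3, 17, 31, inf]

(a, b) ≡ (-7735, -143871) mod (ℚ^×)²; places V = {2, 3, 5, 7, 13, 17, 31, ∞}.
(a,b)_3: α=2, u≡2; β=1, v≡1 (mod 3); (2|3)=-1, (1|3)=+1; sign (−1)^0·-1^1·+1^2 = -1.
(a,b)_7: α=1, u≡2; β=1, v≡6 (mod 7); (2|7)=+1, (6|7)=-1; sign (−1)^1·+1^1·-1^1 = +1.
(a,b)_17: α=1, u≡8; β=1, v≡11 (mod 17); (8|17)=+1, (11|17)=-1; sign (−1)^0·+1^1·-1^1 = -1.
(a,b)_2: α=-2, β=-14; u≡1, v≡1 (mod 8); ε(u)ε(v)=0·0, αω(v)=-2·0, βω(u)=-14·0; sum ≡ 0  ⇒  +1.
(a,b)_13: α=1, u≡10; β=1, v≡1 (mod 13); (10|13)=+1, (1|13)=+1; sign (−1)^0·+1^1·+1^1 = +1.
(a,b)_31: α=2, u≡6; β=1, v≡16 (mod 31); (6|31)=-1, (16|31)=+1; sign (−1)^0·-1^1·+1^2 = -1.
(a,b)_∞: sgn(-7735)=−, sgn(-143871)=−, so -1.
(a,b)_5: α=-1, u≡3; β=2, v≡1 (mod 5); (3|5)=-1, (1|5)=+1; sign (−1)^0·-1^2·+1^-1 = +1.
|Ram(-7735, -143871)| = 4, even; anisotropic at {3, 17, 31, ∞}.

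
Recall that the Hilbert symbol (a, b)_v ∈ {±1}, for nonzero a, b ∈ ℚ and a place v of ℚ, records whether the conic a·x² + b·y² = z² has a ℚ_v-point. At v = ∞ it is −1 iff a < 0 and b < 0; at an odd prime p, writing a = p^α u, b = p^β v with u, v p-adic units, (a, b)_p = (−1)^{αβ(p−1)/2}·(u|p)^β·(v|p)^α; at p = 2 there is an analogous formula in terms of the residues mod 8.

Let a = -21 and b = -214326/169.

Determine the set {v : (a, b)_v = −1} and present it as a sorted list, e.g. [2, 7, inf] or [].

(a, b) ≡ (-21, -6) mod (ℚ^×)²; places V = {2, 3, 7, 13, ∞}.
(a,b)_∞: sgn(-21)=−, sgn(-6)=−, so -1.
(a,b)_13: α=0, u≡5; β=-2, v≡5 (mod 13); (5|13)=-1, (5|13)=-1; sign (−1)^0·-1^-2·-1^0 = +1.
(a,b)_7: α=1, u≡4; β=2, v≡1 (mod 7); (4|7)=+1, (1|7)=+1; sign (−1)^0·+1^2·+1^1 = +1.
(a,b)_3: α=1, u≡2; β=7, v≡1 (mod 3); (2|3)=-1, (1|3)=+1; sign (−1)^1·-1^7·+1^1 = +1.
(a,b)_2: α=0, β=1; u≡3, v≡5 (mod 8); ε(u)ε(v)=1·0, αω(v)=0·1, βω(u)=1·1; sum ≡ 1  ⇒  -1.
(-21, -6 / ℚ) ramifies at {2, ∞}: a division algebra.

[2, inf]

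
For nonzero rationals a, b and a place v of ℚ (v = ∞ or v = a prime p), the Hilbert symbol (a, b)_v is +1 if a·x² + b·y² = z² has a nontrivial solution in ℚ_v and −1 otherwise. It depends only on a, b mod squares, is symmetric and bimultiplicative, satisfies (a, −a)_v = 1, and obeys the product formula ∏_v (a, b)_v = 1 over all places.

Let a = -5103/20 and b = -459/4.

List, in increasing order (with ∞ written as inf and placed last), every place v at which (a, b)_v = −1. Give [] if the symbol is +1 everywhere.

(a, b) ≡ (-35, -51) mod (ℚ^×)²; places V = {2, 3, 5, 7, 17, ∞}.
(a,b)_3: α=6, u≡1; β=3, v≡1 (mod 3); (1|3)=+1, (1|3)=+1; sign (−1)^0·+1^3·+1^6 = +1.
(a,b)_∞: sgn(-35)=−, sgn(-51)=−, so -1.
(a,b)_2: α=-2, β=-2; u≡5, v≡5 (mod 8); ε(u)ε(v)=0·0, αω(v)=-2·1, βω(u)=-2·1; sum ≡ 0  ⇒  +1.
(a,b)_7: α=1, u≡1; β=0, v≡6 (mod 7); (1|7)=+1, (6|7)=-1; sign (−1)^0·+1^0·-1^1 = -1.
(a,b)_5: α=-1, u≡3; β=0, v≡4 (mod 5); (3|5)=-1, (4|5)=+1; sign (−1)^0·-1^0·+1^-1 = +1.
(a,b)_17: α=0, u≡16; β=1, v≡6 (mod 17); (16|17)=+1, (6|17)=-1; sign (−1)^0·+1^1·-1^0 = +1.
|Ram(-35, -51)| = 2, even; anisotropic at {7, ∞}.

[7, inf]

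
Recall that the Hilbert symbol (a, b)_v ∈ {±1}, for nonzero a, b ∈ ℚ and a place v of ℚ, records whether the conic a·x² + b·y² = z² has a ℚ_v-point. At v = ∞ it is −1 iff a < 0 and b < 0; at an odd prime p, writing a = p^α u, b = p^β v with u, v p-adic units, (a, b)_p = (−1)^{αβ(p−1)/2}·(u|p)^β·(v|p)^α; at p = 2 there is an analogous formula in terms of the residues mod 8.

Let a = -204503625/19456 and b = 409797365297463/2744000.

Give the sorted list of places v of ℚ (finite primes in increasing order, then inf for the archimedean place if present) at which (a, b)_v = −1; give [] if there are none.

(a, b) ≡ (-59755, 157693445) mod (ℚ^×)²; places V = {2, 3, 5, 7, 11, 13, 17, 19, 29, 37, ∞}.
(a,b)_19: α=-1, u≡16; β=1, v≡13 (mod 19); (16|19)=+1, (13|19)=-1; sign (−1)^1·+1^1·-1^-1 = +1.
(a,b)_5: α=3, u≡1; β=-3, v≡4 (mod 5); (1|5)=+1, (4|5)=+1; sign (−1)^0·+1^-3·+1^3 = +1.
(a,b)_37: α=1, u≡17; β=1, v≡17 (mod 37); (17|37)=-1, (17|37)=-1; sign (−1)^0·-1^1·-1^1 = +1.
(a,b)_∞: sgn(-59755)=−, sgn(157693445)=+, so +1.
(a,b)_2: α=-10, β=-6; u≡5, v≡5 (mod 8); ε(u)ε(v)=0·0, αω(v)=-10·1, βω(u)=-6·1; sum ≡ 0  ⇒  +1.
(a,b)_11: α=0, u≡6; β=2, v≡10 (mod 11); (6|11)=-1, (10|11)=-1; sign (−1)^0·-1^2·-1^0 = +1.
(a,b)_7: α=0, u≡1; β=-3, v≡4 (mod 7); (1|7)=+1, (4|7)=+1; sign (−1)^0·+1^-3·+1^0 = +1.
(a,b)_29: α=0, u≡11; β=1, v≡8 (mod 29); (11|29)=-1, (8|29)=-1; sign (−1)^0·-1^1·-1^0 = -1.
(a,b)_13: α=0, u≡8; β=1, v≡12 (mod 13); (8|13)=-1, (12|13)=+1; sign (−1)^0·-1^1·+1^0 = -1.
(a,b)_17: α=3, u≡1; β=5, v≡4 (mod 17); (1|17)=+1, (4|17)=+1; sign (−1)^0·+1^5·+1^3 = +1.
(a,b)_3: α=2, u≡2; β=2, v≡2 (mod 3); (2|3)=-1, (2|3)=-1; sign (−1)^0·-1^2·-1^2 = +1.
(-59755, 157693445 / ℚ) ramifies at {13, 29}: a division algebra.

[13, 29]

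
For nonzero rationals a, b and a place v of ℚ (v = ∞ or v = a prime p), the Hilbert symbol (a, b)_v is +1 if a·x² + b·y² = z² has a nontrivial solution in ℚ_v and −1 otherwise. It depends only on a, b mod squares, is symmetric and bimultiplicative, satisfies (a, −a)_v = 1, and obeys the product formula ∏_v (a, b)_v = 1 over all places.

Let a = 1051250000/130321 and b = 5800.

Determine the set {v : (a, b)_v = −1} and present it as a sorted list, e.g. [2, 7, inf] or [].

Mod squares: a ≡ 5, b ≡ 58. Check v ∈ {∞, 2, 5, 19, 29}.
v=29: a=29^2·(≡9), b=29^1·(≡26) mod 29; (9|29)=+1, (26|29)=-1; (−1)^{2·1·14}·(+1)^1·(-1)^2 = +1.
v=∞: 5 > 0 and 58 > 0  ⇒  (a,b)_∞ = +1.
v=2: v_2(a)=4, v_2(b)=3; units ≡ 5, 5 (mod 8); ε·ε+αω+βω = 0·0+4·1+3·1 ≡ 1  ⇒  (a,b)_2 = -1.
v=5: a=5^7·(≡1), b=5^2·(≡2) mod 5; (1|5)=+1, (2|5)=-1; (−1)^{7·2·2}·(+1)^2·(-1)^7 = -1.
v=19: a=19^-4·(≡7), b=19^0·(≡5) mod 19; (7|19)=+1, (5|19)=+1; (−1)^{-4·0·9}·(+1)^0·(+1)^-4 = +1.
|Ram(5, 58)| = 2, even; anisotropic at {2, 5}.

[2, 5]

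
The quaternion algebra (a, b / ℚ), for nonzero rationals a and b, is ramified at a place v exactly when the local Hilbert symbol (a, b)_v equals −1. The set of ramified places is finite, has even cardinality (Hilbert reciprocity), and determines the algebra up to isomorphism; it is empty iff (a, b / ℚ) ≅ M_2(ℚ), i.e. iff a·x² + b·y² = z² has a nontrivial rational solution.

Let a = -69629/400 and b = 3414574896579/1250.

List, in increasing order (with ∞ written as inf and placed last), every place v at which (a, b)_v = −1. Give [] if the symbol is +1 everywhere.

[]

(a, b) ≡ (-29, 375782) mod (ℚ^×)²; places V = {2, 3, 5, 7, 11, 19, 29, 31, ∞}.
(a,b)_31: α=0, u≡1; β=1, v≡19 (mod 31); (1|31)=+1, (19|31)=+1; sign (−1)^0·+1^1·+1^0 = +1.
(a,b)_7: α=4, u≡6; β=4, v≡2 (mod 7); (6|7)=-1, (2|7)=+1; sign (−1)^0·-1^4·+1^4 = +1.
(a,b)_5: α=-2, u≡1; β=-4, v≡2 (mod 5); (1|5)=+1, (2|5)=-1; sign (−1)^0·+1^-4·-1^-2 = +1.
(a,b)_29: α=1, u≡28; β=3, v≡16 (mod 29); (28|29)=+1, (16|29)=+1; sign (−1)^0·+1^3·+1^1 = +1.
(a,b)_11: α=0, u≡3; β=1, v≡7 (mod 11); (3|11)=+1, (7|11)=-1; sign (−1)^0·+1^1·-1^0 = +1.
(a,b)_19: α=0, u≡6; β=1, v≡18 (mod 19); (6|19)=+1, (18|19)=-1; sign (−1)^0·+1^1·-1^0 = +1.
(a,b)_∞: sgn(-29)=−, sgn(375782)=+, so +1.
(a,b)_2: α=-4, β=-1; u≡3, v≡3 (mod 8); ε(u)ε(v)=1·1, αω(v)=-4·1, βω(u)=-1·1; sum ≡ 0  ⇒  +1.
(a,b)_3: α=0, u≡1; β=2, v≡2 (mod 3); (1|3)=+1, (2|3)=-1; sign (−1)^0·+1^2·-1^0 = +1.
Every local symbol is +1, so the conic -29·x² + 375782·y² = z² has ℚ_v-points for all v and hence a ℚ-point; (a, b / ℚ) ≅ M_2(ℚ).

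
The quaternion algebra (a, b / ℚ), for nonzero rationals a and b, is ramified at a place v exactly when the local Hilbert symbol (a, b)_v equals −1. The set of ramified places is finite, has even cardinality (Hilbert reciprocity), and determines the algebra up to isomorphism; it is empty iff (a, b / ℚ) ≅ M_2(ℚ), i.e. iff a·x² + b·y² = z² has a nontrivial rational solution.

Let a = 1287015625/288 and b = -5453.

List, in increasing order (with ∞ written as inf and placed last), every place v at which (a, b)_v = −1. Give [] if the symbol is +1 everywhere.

[2, 19]

(a, b) ≡ (2, -5453) mod (ℚ^×)²; places V = {2, 3, 5, 7, 19, 41, ∞}.
(a,b)_7: α=2, u≡1; β=1, v≡5 (mod 7); (1|7)=+1, (5|7)=-1; sign (−1)^0·+1^1·-1^2 = +1.
(a,b)_41: α=2, u≡32; β=1, v≡31 (mod 41); (32|41)=+1, (31|41)=+1; sign (−1)^0·+1^1·+1^2 = +1.
(a,b)_2: α=-5, β=0; u≡1, v≡3 (mod 8); ε(u)ε(v)=0·1, αω(v)=-5·1, βω(u)=0·0; sum ≡ 1  ⇒  -1.
(a,b)_∞: sgn(2)=+, sgn(-5453)=−, so +1.
(a,b)_19: α=0, u≡3; β=1, v≡17 (mod 19); (3|19)=-1, (17|19)=+1; sign (−1)^0·-1^1·+1^0 = -1.
(a,b)_3: α=-2, u≡2; β=0, v≡1 (mod 3); (2|3)=-1, (1|3)=+1; sign (−1)^0·-1^0·+1^-2 = +1.
(a,b)_5: α=6, u≡3; β=0, v≡2 (mod 5); (3|5)=-1, (2|5)=-1; sign (−1)^0·-1^0·-1^6 = +1.
Ram(2, -5453) = {2, 19}; no ℚ_2-point on the conic.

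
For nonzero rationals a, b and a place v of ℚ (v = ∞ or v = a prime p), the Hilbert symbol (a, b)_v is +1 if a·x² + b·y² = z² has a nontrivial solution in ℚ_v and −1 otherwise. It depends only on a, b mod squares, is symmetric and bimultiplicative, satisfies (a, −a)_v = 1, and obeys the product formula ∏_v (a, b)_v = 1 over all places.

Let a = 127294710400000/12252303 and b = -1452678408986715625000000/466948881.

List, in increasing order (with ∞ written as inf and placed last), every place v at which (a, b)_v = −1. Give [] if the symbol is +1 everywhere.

[2, 7, 17, 19]

Mod squares: a ≡ 95095, b ≡ -21505. Check v ∈ {∞, 2, 3, 5, 7, 11, 13, 17, 19, 23}.
v=17: a=17^0·(≡12), b=17^1·(≡7) mod 17; (12|17)=-1, (7|17)=-1; (−1)^{0·1·8}·(-1)^1·(-1)^0 = -1.
v=11: a=11^5·(≡2), b=11^7·(≡5) mod 11; (2|11)=-1, (5|11)=+1; (−1)^{5·7·5}·(-1)^7·(+1)^5 = +1.
v=3: a=3^-6·(≡1), b=3^-4·(≡2) mod 3; (1|3)=+1, (2|3)=-1; (−1)^{-6·-4·1}·(+1)^-4·(-1)^-6 = +1.
v=5: a=5^5·(≡1), b=5^11·(≡4) mod 5; (1|5)=+1, (4|5)=+1; (−1)^{5·11·2}·(+1)^11·(+1)^5 = +1.
v=19: a=19^1·(≡15), b=19^2·(≡10) mod 19; (15|19)=-1, (10|19)=-1; (−1)^{1·2·9}·(-1)^2·(-1)^1 = -1.
v=∞: 95095 > 0 and -21505 < 0  ⇒  (a,b)_∞ = +1.
v=2: v_2(a)=10, v_2(b)=6; units ≡ 7, 7 (mod 8); ε·ε+αω+βω = 1·1+10·0+6·0 ≡ 1  ⇒  (a,b)_2 = -1.
v=7: a=7^-5·(≡3), b=7^-8·(≡5) mod 7; (3|7)=-1, (5|7)=-1; (−1)^{-5·-8·3}·(-1)^-8·(-1)^-5 = -1.
v=13: a=13^1·(≡3), b=13^2·(≡12) mod 13; (3|13)=+1, (12|13)=+1; (−1)^{1·2·6}·(+1)^2·(+1)^1 = +1.
v=23: a=23^0·(≡6), b=23^1·(≡18) mod 23; (6|23)=+1, (18|23)=+1; (−1)^{0·1·11}·(+1)^1·(+1)^0 = +1.
|Ram(95095, -21505)| = 4, even; anisotropic at {2, 7, 17, 19}.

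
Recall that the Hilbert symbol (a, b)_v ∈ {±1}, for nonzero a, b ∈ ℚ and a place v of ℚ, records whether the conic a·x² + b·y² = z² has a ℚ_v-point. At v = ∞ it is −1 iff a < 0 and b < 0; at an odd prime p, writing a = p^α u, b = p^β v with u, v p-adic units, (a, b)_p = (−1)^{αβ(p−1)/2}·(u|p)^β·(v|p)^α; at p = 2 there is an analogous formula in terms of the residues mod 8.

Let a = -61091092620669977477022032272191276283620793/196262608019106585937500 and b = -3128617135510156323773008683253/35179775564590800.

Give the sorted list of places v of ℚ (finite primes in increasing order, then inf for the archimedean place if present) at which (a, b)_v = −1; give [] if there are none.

Mod squares: a ≡ -326895, b ≡ -481. Check v ∈ {∞, 2, 3, 5, 7, 11, 13, 19, 29, 31, 37, 43, 47}.
v=5: a=5^-9·(≡1), b=5^-2·(≡1) mod 5; (1|5)=+1, (1|5)=+1; (−1)^{-9·-2·2}·(+1)^-2·(+1)^-9 = +1.
v=31: a=31^3·(≡11), b=31^2·(≡11) mod 31; (11|31)=-1, (11|31)=-1; (−1)^{3·2·15}·(-1)^2·(-1)^3 = -1.
v=43: a=43^-4·(≡33), b=43^-2·(≡9) mod 43; (33|43)=-1, (9|43)=+1; (−1)^{-4·-2·21}·(-1)^-2·(+1)^-4 = +1.
v=11: a=11^0·(≡9), b=11^-2·(≡5) mod 11; (9|11)=+1, (5|11)=+1; (−1)^{0·-2·5}·(+1)^-2·(+1)^0 = +1.
v=7: a=7^6·(≡6), b=7^4·(≡4) mod 7; (6|7)=-1, (4|7)=+1; (−1)^{6·4·3}·(-1)^4·(+1)^6 = +1.
v=13: a=13^-2·(≡10), b=13^-3·(≡11) mod 13; (10|13)=+1, (11|13)=-1; (−1)^{-2·-3·6}·(+1)^-3·(-1)^-2 = +1.
v=47: a=47^-2·(≡7), b=47^-2·(≡12) mod 47; (7|47)=+1, (12|47)=+1; (−1)^{-2·-2·23}·(+1)^-2·(+1)^-2 = +1.
v=19: a=19^11·(≡6), b=19^8·(≡8) mod 19; (6|19)=+1, (8|19)=-1; (−1)^{11·8·9}·(+1)^8·(-1)^11 = -1.
v=3: a=3^-9·(≡1), b=3^-4·(≡2) mod 3; (1|3)=+1, (2|3)=-1; (−1)^{-9·-4·1}·(+1)^-4·(-1)^-9 = -1.
v=∞: -326895 < 0 and -481 < 0  ⇒  (a,b)_∞ = -1.
v=37: a=37^11·(≡17), b=37^7·(≡24) mod 37; (17|37)=-1, (24|37)=-1; (−1)^{11·7·18}·(-1)^7·(-1)^11 = +1.
v=2: v_2(a)=-2, v_2(b)=-4; units ≡ 1, 7 (mod 8); ε·ε+αω+βω = 0·1+-2·0+-4·0 ≡ 0  ⇒  (a,b)_2 = +1.
v=29: a=29^2·(≡6), b=29^2·(≡17) mod 29; (6|29)=+1, (17|29)=-1; (−1)^{2·2·14}·(+1)^2·(-1)^2 = +1.
(-326895, -481 / ℚ) ramifies at {3, 19, 31, ∞}: a division algebra.

[3, 19, 31, inf]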